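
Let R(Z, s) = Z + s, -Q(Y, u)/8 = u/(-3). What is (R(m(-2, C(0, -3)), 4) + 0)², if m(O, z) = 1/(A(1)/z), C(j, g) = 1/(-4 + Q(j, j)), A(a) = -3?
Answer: 2401/144 ≈ 16.674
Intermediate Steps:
Q(Y, u) = 8*u/3 (Q(Y, u) = -8*u/(-3) = -8*u*(-1)/3 = -(-8)*u/3 = 8*u/3)
C(j, g) = 1/(-4 + 8*j/3)
m(O, z) = -z/3 (m(O, z) = 1/(-3/z) = -z/3)
(R(m(-2, C(0, -3)), 4) + 0)² = ((-1/(4*(-3 + 2*0)) + 4) + 0)² = ((-1/(4*(-3 + 0)) + 4) + 0)² = ((-1/(4*(-3)) + 4) + 0)² = ((-(-1)/(4*3) + 4) + 0)² = ((-⅓*(-¼) + 4) + 0)² = ((1/12 + 4) + 0)² = (49/12 + 0)² = (49/12)² = 2401/144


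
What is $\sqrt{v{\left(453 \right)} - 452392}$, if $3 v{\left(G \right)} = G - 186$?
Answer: $i \sqrt{452303} \approx 672.54 i$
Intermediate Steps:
$v{\left(G \right)} = -62 + \frac{G}{3}$ ($v{\left(G \right)} = \frac{G - 186}{3} = \frac{-186 + G}{3} = -62 + \frac{G}{3}$)
$\sqrt{v{\left(453 \right)} - 452392} = \sqrt{\left(-62 + \frac{1}{3} \cdot 453\right) - 452392} = \sqrt{\left(-62 + 151\right) - 452392} = \sqrt{89 - 452392} = \sqrt{-452303} = i \sqrt{452303}$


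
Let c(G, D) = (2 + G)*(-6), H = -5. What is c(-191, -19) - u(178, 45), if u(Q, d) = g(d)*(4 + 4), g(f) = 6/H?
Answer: 5718/5 ≈ 1143.6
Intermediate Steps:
c(G, D) = -12 - 6*G
g(f) = -6/5 (g(f) = 6/(-5) = 6*(-⅕) = -6/5)
u(Q, d) = -48/5 (u(Q, d) = -6*(4 + 4)/5 = -6/5*8 = -48/5)
c(-191, -19) - u(178, 45) = (-12 - 6*(-191)) - 1*(-48/5) = (-12 + 1146) + 48/5 = 1134 + 48/5 = 5718/5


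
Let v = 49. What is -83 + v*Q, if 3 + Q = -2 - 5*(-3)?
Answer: 407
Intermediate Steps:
Q = 10 (Q = -3 + (-2 - 5*(-3)) = -3 + (-2 + 15) = -3 + 13 = 10)
-83 + v*Q = -83 + 49*10 = -83 + 490 = 407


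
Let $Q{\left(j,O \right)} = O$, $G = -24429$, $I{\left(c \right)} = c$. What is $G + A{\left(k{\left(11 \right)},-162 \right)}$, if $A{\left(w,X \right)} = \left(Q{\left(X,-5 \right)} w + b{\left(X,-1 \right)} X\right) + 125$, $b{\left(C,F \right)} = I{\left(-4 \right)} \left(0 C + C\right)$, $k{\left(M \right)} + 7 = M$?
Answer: $-129300$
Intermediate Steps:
$k{\left(M \right)} = -7 + M$
$b{\left(C,F \right)} = - 4 C$ ($b{\left(C,F \right)} = - 4 \left(0 C + C\right) = - 4 \left(0 + C\right) = - 4 C$)
$A{\left(w,X \right)} = 125 - 5 w - 4 X^{2}$ ($A{\left(w,X \right)} = \left(- 5 w + - 4 X X\right) + 125 = \left(- 5 w - 4 X^{2}\right) + 125 = 125 - 5 w - 4 X^{2}$)
$G + A{\left(k{\left(11 \right)},-162 \right)} = -24429 - \left(-125 + 104976 + 5 \left(-7 + 11\right)\right) = -24429 - 104871 = -129300$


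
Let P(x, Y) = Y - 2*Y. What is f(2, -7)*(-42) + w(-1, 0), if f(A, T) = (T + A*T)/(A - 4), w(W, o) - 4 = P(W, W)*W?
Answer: -438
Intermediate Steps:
P(x, Y) = -Y
w(W, o) = 4 - W² (w(W, o) = 4 + (-W)*W = 4 - W²)
f(A, T) = (T + A*T)/(-4 + A)
f(2, -7)*(-42) + w(-1, 0) = -7*(1 + 2)/(-4 + 2)*(-42) + (4 - 1*(-1)²) = -7*3/(-2)*(-42) + (4 - 1*1) = -7*(-½)*3*(-42) + (4 - 1) = (21/2)*(-42) + 3 = -441 + 3 = -438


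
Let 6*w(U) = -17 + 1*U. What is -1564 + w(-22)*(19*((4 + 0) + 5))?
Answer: -5351/2 ≈ -2675.5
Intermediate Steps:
w(U) = -17/6 + U/6 (w(U) = (-17 + 1*U)/6 = (-17 + U)/6 = -17/6 + U/6)
-1564 + w(-22)*(19*((4 + 0) + 5)) = -1564 + (-17/6 + (⅙)*(-22))*(19*((4 + 0) + 5)) = -1564 + (-17/6 - 11/3)*(19*(4 + 5)) = -1564 - 247*9/2 = -1564 - 13/2*171 = -1564 - 2223/2 = -5351/2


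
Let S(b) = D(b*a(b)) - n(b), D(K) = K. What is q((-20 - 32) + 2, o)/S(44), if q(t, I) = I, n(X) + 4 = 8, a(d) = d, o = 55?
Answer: 55/1932 ≈ 0.028468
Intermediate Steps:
n(X) = 4 (n(X) = -4 + 8 = 4)
S(b) = -4 + b**2 (S(b) = b*b - 1*4 = b**2 - 4 = -4 + b**2)
q((-20 - 32) + 2, o)/S(44) = 55/(-4 + 44**2) = 55/(-4 + 1936) = 55/1932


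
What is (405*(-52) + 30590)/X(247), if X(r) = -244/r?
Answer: -1176955/122 ≈ -9647.2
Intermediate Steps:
(405*(-52) + 30590)/X(247) = (405*(-52) + 30590)/((-244/247)) = (-21060 + 30590)/((-244*1/247)) = 9530/(-244/247) = 9530*(-247/244) = -1176955/122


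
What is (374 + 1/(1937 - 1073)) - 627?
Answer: -218591/864 ≈ -253.00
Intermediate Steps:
(374 + 1/(1937 - 1073)) - 627 = (374 + 1/864) - 627 = 323137/864 - 627 = -218591/864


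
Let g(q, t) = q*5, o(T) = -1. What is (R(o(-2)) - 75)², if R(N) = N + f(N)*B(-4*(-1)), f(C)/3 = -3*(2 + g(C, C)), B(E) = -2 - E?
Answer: 56644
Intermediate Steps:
g(q, t) = 5*q
f(C) = -18 - 45*C (f(C) = 3*(-3*(2 + 5*C)) = 3*(-6 - 15*C) = -18 - 45*C)
R(N) = 108 + 271*N (R(N) = N + (-18 - 45*N)*(-2 - (-4)*(-1)) = N + (-18 - 45*N)*(-2 - 1*4) = N + (-18 - 45*N)*(-2 - 4) = N + (-18 - 45*N)*(-6) = N + (108 + 270*N) = 108 + 271*N)
(R(o(-2)) - 75)² = ((108 + 271*(-1)) - 75)² = ((108 - 271) - 75)² = (-163 - 75)² = (-238)² = 56644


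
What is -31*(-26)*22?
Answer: 17732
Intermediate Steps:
-31*(-26)*22 = 806*22 = 17732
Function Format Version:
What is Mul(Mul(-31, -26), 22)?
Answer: 17732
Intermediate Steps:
Mul(Mul(-31, -26), 22) = Mul(806, 22) = 17732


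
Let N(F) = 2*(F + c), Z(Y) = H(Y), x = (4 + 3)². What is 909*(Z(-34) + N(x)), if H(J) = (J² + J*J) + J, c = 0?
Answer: 2159784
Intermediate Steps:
x = 49 (x = 7² = 49)
H(J) = J + 2*J² (H(J) = (J² + J²) + J = 2*J² + J = J + 2*J²)
Z(Y) = Y*(1 + 2*Y)
N(F) = 2*F (N(F) = 2*(F + 0) = 2*F)
909*(Z(-34) + N(x)) = 909*(-34*(1 + 2*(-34)) + 2*49) = 909*(-34*(1 - 68) + 98) = 909*(-34*(-67) + 98) = 909*(2278 + 98) = 909*2376 = 2159784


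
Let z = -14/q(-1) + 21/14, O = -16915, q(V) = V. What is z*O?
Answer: -524365/2 ≈ -2.6218e+5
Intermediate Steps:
z = 31/2 (z = -14/(-1) + 21/14 = -14*(-1) + 21*(1/14) = 14 + 3/2 = 31/2 ≈ 15.500)
z*O = (31/2)*(-16915) = -524365/2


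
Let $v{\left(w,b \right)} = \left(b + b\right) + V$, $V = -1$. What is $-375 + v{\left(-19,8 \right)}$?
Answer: $-360$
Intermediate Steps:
$v{\left(w,b \right)} = -1 + 2 b$ ($v{\left(w,b \right)} = \left(b + b\right) - 1 = 2 b - 1 = -1 + 2 b$)
$-375 + v{\left(-19,8 \right)} = -375 + \left(-1 + 2 \cdot 8\right) = -375 + \left(-1 + 16\right) = -375 + 15 = -360$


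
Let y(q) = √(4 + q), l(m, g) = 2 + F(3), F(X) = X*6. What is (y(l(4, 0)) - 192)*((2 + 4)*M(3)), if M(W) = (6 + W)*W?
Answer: -31104 + 324*√6 ≈ -30310.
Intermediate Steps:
F(X) = 6*X
l(m, g) = 20 (l(m, g) = 2 + 6*3 = 2 + 18 = 20)
M(W) = W*(6 + W)
(y(l(4, 0)) - 192)*((2 + 4)*M(3)) = (√(4 + 20) - 192)*((2 + 4)*(3*(6 + 3))) = (√24 - 192)*(6*(3*9)) = (2*√6 - 192)*(6*27) = (-192 + 2*√6)*162 = -31104 + 324*√6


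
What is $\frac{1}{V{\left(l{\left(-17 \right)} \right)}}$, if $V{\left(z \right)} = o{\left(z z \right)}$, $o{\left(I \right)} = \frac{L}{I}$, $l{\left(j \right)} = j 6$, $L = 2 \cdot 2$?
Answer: $2601$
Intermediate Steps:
$L = 4$
$l{\left(j \right)} = 6 j$
$o{\left(I \right)} = \frac{4}{I}$
$V{\left(z \right)} = \frac{4}{z^{2}}$ ($V{\left(z \right)} = \frac{4}{z z} = \frac{4}{z^{2}}$)
$\frac{1}{V{\left(l{\left(-17 \right)} \right)}} = \frac{1}{4 \cdot \frac{1}{10404}} = \frac{1}{\frac{1}{2601}} = 2601$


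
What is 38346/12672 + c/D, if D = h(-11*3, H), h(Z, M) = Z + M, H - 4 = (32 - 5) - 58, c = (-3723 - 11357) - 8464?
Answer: 379609/960 ≈ 395.43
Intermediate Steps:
c = -23544 (c = -15080 - 8464 = -23544)
H = -27 (H = 4 + ((32 - 5) - 58) = 4 + (27 - 58) = 4 - 31 = -27)
h(Z, M) = M + Z
D = -60 (D = -27 - 11*3 = -27 - 33 = -60)
38346/12672 + c/D = 38346/12672 - 23544/(-60) = 38346*(1/12672) - 23544*(-1/60) = 581/192 + 1962/5 = 379609/960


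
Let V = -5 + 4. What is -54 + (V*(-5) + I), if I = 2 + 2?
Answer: -45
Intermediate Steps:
I = 4
V = -1
-54 + (V*(-5) + I) = -54 + (-1*(-5) + 4) = -54 + (5 + 4) = -54 + 9 = -45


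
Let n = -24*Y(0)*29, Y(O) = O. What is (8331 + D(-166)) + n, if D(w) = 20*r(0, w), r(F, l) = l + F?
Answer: 5011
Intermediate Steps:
r(F, l) = F + l
D(w) = 20*w (D(w) = 20*(0 + w) = 20*w)
n = 0 (n = -24*0*29 = 0*29 = 0)
(8331 + D(-166)) + n = (8331 + 20*(-166)) + 0 = (8331 - 3320) + 0 = 5011 + 0 = 5011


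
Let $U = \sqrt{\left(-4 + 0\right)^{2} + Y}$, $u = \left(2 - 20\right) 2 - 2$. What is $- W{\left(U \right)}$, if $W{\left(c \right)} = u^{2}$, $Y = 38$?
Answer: $-1444$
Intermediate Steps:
$u = -38$ ($u = \left(2 - 20\right) 2 - 2 = \left(-18\right) 2 - 2 = -36 - 2 = -38$)
$U = 3 \sqrt{6}$ ($U = \sqrt{\left(-4 + 0\right)^{2} + 38} = \sqrt{\left(-4\right)^{2} + 38} = \sqrt{16 + 38} = \sqrt{54} = 3 \sqrt{6} \approx 7.3485$)
$W{\left(c \right)} = 1444$ ($W{\left(c \right)} = \left(-38\right)^{2} = 1444$)
$- W{\left(U \right)} = \left(-1\right) 1444 = -1444$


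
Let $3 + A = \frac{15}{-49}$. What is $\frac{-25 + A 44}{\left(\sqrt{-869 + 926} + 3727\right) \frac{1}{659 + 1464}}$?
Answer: $- \frac{66092452613}{680633128} + \frac{17733419 \sqrt{57}}{680633128} \approx -96.908$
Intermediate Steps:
$A = - \frac{162}{49}$ ($A = -3 + \frac{15}{-49} = -3 + 15 \left(- \frac{1}{49}\right) = -3 - \frac{15}{49} = - \frac{162}{49} \approx -3.3061$)
$\frac{-25 + A 44}{\left(\sqrt{-869 + 926} + 3727\right) \frac{1}{659 + 1464}} = \frac{-25 - \frac{7128}{49}}{\left(\sqrt{-869 + 926} + 3727\right) \frac{1}{659 + 1464}} = \frac{-25 - \frac{7128}{49}}{\left(\sqrt{57} + 3727\right) \frac{1}{2123}} = - \frac{8353}{49 \left(3727 + \sqrt{57}\right) \frac{1}{2123}} = - \frac{8353}{49 \left(\frac{3727}{2123} + \frac{\sqrt{57}}{2123}\right)}$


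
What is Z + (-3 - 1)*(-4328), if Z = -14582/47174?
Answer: 408330853/23587 ≈ 17312.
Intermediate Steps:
Z = -7291/23587 (Z = -14582*1/47174 = -7291/23587 ≈ -0.30911)
Z + (-3 - 1)*(-4328) = -7291/23587 + (-3 - 1)*(-4328) = -7291/23587 - 4*(-4328) = -7291/23587 + 17312 = 408330853/23587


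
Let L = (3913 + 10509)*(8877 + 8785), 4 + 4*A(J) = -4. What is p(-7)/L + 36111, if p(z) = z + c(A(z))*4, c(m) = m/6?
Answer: 27594729526187/764164092 ≈ 36111.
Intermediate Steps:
A(J) = -2 (A(J) = -1 + (1/4)*(-4) = -1 - 1 = -2)
c(m) = m/6 (c(m) = m*(1/6) = m/6)
p(z) = -4/3 + z (p(z) = z + ((1/6)*(-2))*4 = z - 1/3*4 = z - 4/3 = -4/3 + z)
L = 254721364 (L = 14422*17662 = 254721364)
p(-7)/L + 36111 = (-4/3 - 7)/254721364 + 36111 = -25/3*1/254721364 + 36111 = -25/764164092 + 36111 = 27594729526187/764164092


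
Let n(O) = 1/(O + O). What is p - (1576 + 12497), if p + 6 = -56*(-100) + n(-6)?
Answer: -101749/12 ≈ -8479.1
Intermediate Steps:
n(O) = 1/(2*O)
p = 67127/12 (p = -6 + (-56*(-100) + (1/2)/(-6)) = -6 + (5600 + (1/2)*(-1/6)) = -6 + (5600 - 1/12) = -6 + 67199/12 = 67127/12 ≈ 5593.9)
p - (1576 + 12497) = 67127/12 - (1576 + 12497) = 67127/12 - 1*14073 = 67127/12 - 14073 = -101749/12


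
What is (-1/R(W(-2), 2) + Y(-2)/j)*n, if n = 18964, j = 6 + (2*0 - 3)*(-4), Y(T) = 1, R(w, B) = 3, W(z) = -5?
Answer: -47410/9 ≈ -5267.8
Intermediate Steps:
j = 18 (j = 6 + (0 - 3)*(-4) = 6 - 3*(-4) = 6 + 12 = 18)
(-1/R(W(-2), 2) + Y(-2)/j)*n = (-1/3 + 1/18)*18964 = (-1*⅓ + 1*(1/18))*18964 = (-⅓ + 1/18)*18964 = -5/18*18964 = -47410/9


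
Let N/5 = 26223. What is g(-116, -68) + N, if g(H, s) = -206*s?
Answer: 145123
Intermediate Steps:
N = 131115 (N = 5*26223 = 131115)
g(-116, -68) + N = -206*(-68) + 131115 = 14008 + 131115 = 145123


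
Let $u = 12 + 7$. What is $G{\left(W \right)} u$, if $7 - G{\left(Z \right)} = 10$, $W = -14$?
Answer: $-57$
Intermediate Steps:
$G{\left(Z \right)} = -3$ ($G{\left(Z \right)} = 7 - 10 = -3$)
$u = 19$
$G{\left(W \right)} u = \left(-3\right) 19 = -57$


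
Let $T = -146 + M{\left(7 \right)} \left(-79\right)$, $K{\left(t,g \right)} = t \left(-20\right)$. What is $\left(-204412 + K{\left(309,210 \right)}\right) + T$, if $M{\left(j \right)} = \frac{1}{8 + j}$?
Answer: $- \frac{3161149}{15} \approx -2.1074 \cdot 10^{5}$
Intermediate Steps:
$K{\left(t,g \right)} = - 20 t$
$T = - \frac{2269}{15}$ ($T = -146 + \frac{1}{8 + 7} \left(-79\right) = -146 + \frac{1}{15} \left(-79\right) = -146 - \frac{79}{15} = - \frac{2269}{15} \approx -151.27$)
$\left(-204412 + K{\left(309,210 \right)}\right) + T = \left(-204412 - 6180\right) - \frac{2269}{15} = -210592 - \frac{2269}{15} = - \frac{3161149}{15}$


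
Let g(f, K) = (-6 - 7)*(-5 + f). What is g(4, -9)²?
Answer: 169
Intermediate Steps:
g(f, K) = 65 - 13*f (g(f, K) = -13*(-5 + f) = 65 - 13*f)
g(4, -9)² = (65 - 13*4)² = (65 - 52)² = 13² = 169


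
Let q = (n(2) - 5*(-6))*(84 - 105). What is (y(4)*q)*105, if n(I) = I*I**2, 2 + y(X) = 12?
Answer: -837900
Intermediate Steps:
y(X) = 10 (y(X) = -2 + 12 = 10)
n(I) = I**3
q = -798 (q = (2**3 - 5*(-6))*(84 - 105) = (8 + 30)*(-21) = 38*(-21) = -798)
(y(4)*q)*105 = (10*(-798))*105 = -7980*105 = -837900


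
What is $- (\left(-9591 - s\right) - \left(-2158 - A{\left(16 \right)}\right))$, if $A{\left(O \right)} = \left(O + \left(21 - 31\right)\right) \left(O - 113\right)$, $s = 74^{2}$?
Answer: $13491$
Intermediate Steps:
$s = 5476$
$A{\left(O \right)} = \left(-113 + O\right) \left(-10 + O\right)$ ($A{\left(O \right)} = \left(O + \left(21 - 31\right)\right) \left(-113 + O\right) = \left(O - 10\right) \left(-113 + O\right) = \left(-10 + O\right) \left(-113 + O\right) = \left(-113 + O\right) \left(-10 + O\right)$)
$- (\left(-9591 - s\right) - \left(-2158 - A{\left(16 \right)}\right)) = - (\left(-9591 - 5476\right) - \left(-2158 - \left(1130 + 16^{2} - 1968\right)\right)) = - (\left(-9591 - 5476\right) - \left(-2158 - \left(1130 + 256 - 1968\right)\right)) = - (-15067 - \left(-2158 - -582\right)) = - (-15067 - \left(-2158 + 582\right)) = - (-15067 - -1576) = - (-15067 + 1576) = \left(-1\right) \left(-13491\right) = 13491$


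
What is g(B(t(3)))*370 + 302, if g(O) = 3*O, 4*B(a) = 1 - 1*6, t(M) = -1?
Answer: -2171/2 ≈ -1085.5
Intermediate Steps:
B(a) = -5/4 (B(a) = (1 - 1*6)/4 = (1 - 6)/4 = (¼)*(-5) = -5/4)
g(B(t(3)))*370 + 302 = (3*(-5/4))*370 + 302 = -15/4*370 + 302 = -2775/2 + 302 = -2171/2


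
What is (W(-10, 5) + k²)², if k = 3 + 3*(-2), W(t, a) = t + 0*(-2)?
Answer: 1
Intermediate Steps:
W(t, a) = t (W(t, a) = t + 0 = t)
k = -3 (k = 3 - 6 = -3)
(W(-10, 5) + k²)² = (-10 + (-3)²)² = (-10 + 9)² = (-1)² = 1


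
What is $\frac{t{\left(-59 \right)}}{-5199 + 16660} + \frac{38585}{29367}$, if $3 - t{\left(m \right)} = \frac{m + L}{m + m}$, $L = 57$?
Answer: $\frac{26096307007}{19857936033} \approx 1.3141$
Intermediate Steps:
$t{\left(m \right)} = 3 - \frac{57 + m}{2 m}$ ($t{\left(m \right)} = 3 - \frac{m + 57}{m + m} = 3 - \frac{57 + m}{2 m}$)
$\frac{t{\left(-59 \right)}}{-5199 + 16660} + \frac{38585}{29367} = \frac{\frac{1}{2} \frac{1}{-59} \left(-57 + 5 \left(-59\right)\right)}{-5199 + 16660} + \frac{38585}{29367} = \frac{\frac{1}{2} \left(- \frac{1}{59}\right) \left(-57 - 295\right)}{11461} + 38585 \cdot \frac{1}{29367} = \frac{1}{2} \left(- \frac{1}{59}\right) \left(-352\right) \frac{1}{11461} + \frac{38585}{29367} = \frac{176}{59} \cdot \frac{1}{11461} + \frac{38585}{29367} = \frac{176}{676199} + \frac{38585}{29367} = \frac{26096307007}{19857936033}$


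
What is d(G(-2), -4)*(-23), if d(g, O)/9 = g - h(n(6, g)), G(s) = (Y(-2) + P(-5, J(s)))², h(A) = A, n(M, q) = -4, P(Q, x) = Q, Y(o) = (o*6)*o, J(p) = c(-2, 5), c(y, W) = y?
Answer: -75555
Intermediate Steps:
J(p) = -2
Y(o) = 6*o² (Y(o) = (6*o)*o = 6*o²)
G(s) = 361 (G(s) = (6*(-2)² - 5)² = (6*4 - 5)² = (24 - 5)² = 19² = 361)
d(g, O) = 36 + 9*g (d(g, O) = 9*(g - 1*(-4)) = 9*(g + 4) = 9*(4 + g) = 36 + 9*g)
d(G(-2), -4)*(-23) = (36 + 9*361)*(-23) = (36 + 3249)*(-23) = 3285*(-23) = -75555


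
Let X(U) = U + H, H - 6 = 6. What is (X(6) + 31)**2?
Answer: 2401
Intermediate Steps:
H = 12 (H = 6 + 6 = 12)
X(U) = 12 + U (X(U) = U + 12 = 12 + U)
(X(6) + 31)**2 = ((12 + 6) + 31)**2 = (18 + 31)**2 = 49**2 = 2401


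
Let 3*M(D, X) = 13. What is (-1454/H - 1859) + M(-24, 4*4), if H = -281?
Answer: -1559122/843 ≈ -1849.5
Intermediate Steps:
M(D, X) = 13/3 (M(D, X) = (⅓)*13 = 13/3)
(-1454/H - 1859) + M(-24, 4*4) = (-1454/(-281) - 1859) + 13/3 = (-1454*(-1/281) - 1859) + 13/3 = (1454/281 - 1859) + 13/3 = -520925/281 + 13/3 = -1559122/843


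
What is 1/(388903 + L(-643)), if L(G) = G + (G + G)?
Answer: 1/386974 ≈ 2.5842e-6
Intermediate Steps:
L(G) = 3*G (L(G) = G + 2*G = 3*G)
1/(388903 + L(-643)) = 1/(388903 + 3*(-643)) = 1/(388903 - 1929) = 1/386974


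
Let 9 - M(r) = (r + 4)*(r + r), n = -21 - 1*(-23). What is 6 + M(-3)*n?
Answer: 36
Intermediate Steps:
n = 2 (n = -21 + 23 = 2)
M(r) = 9 - 2*r*(4 + r) (M(r) = 9 - (r + 4)*(r + r) = 9 - (4 + r)*2*r = 9 - 2*r*(4 + r))
6 + M(-3)*n = 6 + (9 - 8*(-3) - 2*(-3)²)*2 = 6 + (9 + 24 - 2*9)*2 = 6 + (9 + 24 - 18)*2 = 6 + 15*2 = 6 + 30 = 36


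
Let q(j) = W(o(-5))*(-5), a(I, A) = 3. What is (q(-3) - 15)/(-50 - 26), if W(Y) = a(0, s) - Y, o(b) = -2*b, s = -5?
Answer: -5/19 ≈ -0.26316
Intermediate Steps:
W(Y) = 3 - Y
q(j) = 35 (q(j) = (3 - (-2)*(-5))*(-5) = (3 - 1*10)*(-5) = (3 - 10)*(-5) = -7*(-5) = 35)
(q(-3) - 15)/(-50 - 26) = (35 - 15)/(-50 - 26) = 20/(-76) = -1/76*20 = -5/19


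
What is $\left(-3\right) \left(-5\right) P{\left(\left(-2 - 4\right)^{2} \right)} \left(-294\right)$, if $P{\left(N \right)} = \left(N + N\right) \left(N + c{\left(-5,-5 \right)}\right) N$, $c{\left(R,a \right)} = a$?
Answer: $-354352320$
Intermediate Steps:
$P{\left(N \right)} = 2 N^{2} \left(-5 + N\right)$ ($P{\left(N \right)} = \left(N + N\right) \left(N - 5\right) N = 2 N \left(-5 + N\right) N = 2 N^{2} \left(-5 + N\right)$)
$\left(-3\right) \left(-5\right) P{\left(\left(-2 - 4\right)^{2} \right)} \left(-294\right) = \left(-3\right) \left(-5\right) 2 \left(\left(-2 - 4\right)^{2}\right)^{2} \left(-5 + \left(-2 - 4\right)^{2}\right) \left(-294\right) = 15 \cdot 2 \left(\left(-6\right)^{2}\right)^{2} \left(-5 + \left(-6\right)^{2}\right) \left(-294\right) = 15 \cdot 2 \cdot 36^{2} \left(-5 + 36\right) \left(-294\right) = 15 \cdot 2 \cdot 1296 \cdot 31 \left(-294\right) = 15 \cdot 80352 \left(-294\right) = 1205280 \left(-294\right) = -354352320$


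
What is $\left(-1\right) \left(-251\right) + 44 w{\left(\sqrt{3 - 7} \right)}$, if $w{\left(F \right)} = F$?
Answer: $251 + 88 i \approx 251.0 + 88.0 i$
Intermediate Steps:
$\left(-1\right) \left(-251\right) + 44 w{\left(\sqrt{3 - 7} \right)} = \left(-1\right) \left(-251\right) + 44 \sqrt{3 - 7} = 251 + 44 \sqrt{-4} = 251 + 44 \cdot 2 i = 251 + 88 i$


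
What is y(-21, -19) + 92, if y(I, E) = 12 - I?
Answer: 125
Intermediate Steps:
y(-21, -19) + 92 = (12 - 1*(-21)) + 92 = (12 + 21) + 92 = 33 + 92 = 125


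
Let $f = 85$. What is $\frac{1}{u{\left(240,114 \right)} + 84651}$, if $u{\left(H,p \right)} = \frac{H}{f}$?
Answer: $\frac{17}{1439115} \approx 1.1813 \cdot 10^{-5}$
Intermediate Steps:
$u{\left(H,p \right)} = \frac{H}{85}$
$\frac{1}{u{\left(240,114 \right)} + 84651} = \frac{1}{\frac{1}{85} \cdot 240 + 84651} = \frac{1}{\frac{48}{17} + 84651} = \frac{1}{\frac{1439115}{17}} = \frac{17}{1439115}$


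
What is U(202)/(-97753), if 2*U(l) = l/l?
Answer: -1/195506 ≈ -5.1149e-6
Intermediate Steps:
U(l) = 1/2 (U(l) = (l/l)/2 = (1/2)*1 = 1/2)
U(202)/(-97753) = (1/2)/(-97753) = (1/2)*(-1/97753) = -1/195506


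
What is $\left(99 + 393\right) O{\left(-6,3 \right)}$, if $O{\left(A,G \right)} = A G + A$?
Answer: $-11808$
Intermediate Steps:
$O{\left(A,G \right)} = A + A G$
$\left(99 + 393\right) O{\left(-6,3 \right)} = \left(99 + 393\right) \left(- 6 \left(1 + 3\right)\right) = 492 \left(\left(-6\right) 4\right) = 492 \left(-24\right) = -11808$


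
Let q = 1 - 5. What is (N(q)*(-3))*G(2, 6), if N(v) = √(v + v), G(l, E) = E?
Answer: -36*I*√2 ≈ -50.912*I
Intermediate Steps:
q = -4
N(v) = √2*√v (N(v) = √(2*v) = √2*√v)
(N(q)*(-3))*G(2, 6) = ((√2*√(-4))*(-3))*6 = ((√2*(2*I))*(-3))*6 = ((2*I*√2)*(-3))*6 = -6*I*√2*6 = -36*I*√2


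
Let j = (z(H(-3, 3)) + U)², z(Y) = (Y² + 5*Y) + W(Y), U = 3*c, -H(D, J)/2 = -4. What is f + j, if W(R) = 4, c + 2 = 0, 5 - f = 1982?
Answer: 8427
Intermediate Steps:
f = -1977 (f = 5 - 1*1982 = 5 - 1982 = -1977)
H(D, J) = 8 (H(D, J) = -2*(-4) = 8)
c = -2 (c = -2 + 0 = -2)
U = -6 (U = 3*(-2) = -6)
z(Y) = 4 + Y² + 5*Y (z(Y) = (Y² + 5*Y) + 4 = 4 + Y² + 5*Y)
j = 10404 (j = ((4 + 8² + 5*8) - 6)² = ((4 + 64 + 40) - 6)² = (108 - 6)² = 102² = 10404)
f + j = -1977 + 10404 = 8427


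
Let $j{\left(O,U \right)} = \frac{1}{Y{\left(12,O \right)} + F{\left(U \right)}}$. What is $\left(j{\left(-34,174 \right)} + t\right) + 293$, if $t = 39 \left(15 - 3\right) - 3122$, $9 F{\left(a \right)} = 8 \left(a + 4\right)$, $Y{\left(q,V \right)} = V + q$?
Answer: $- \frac{2894577}{1226} \approx -2361.0$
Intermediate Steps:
$F{\left(a \right)} = \frac{32}{9} + \frac{8 a}{9}$ ($F{\left(a \right)} = \frac{8 \left(a + 4\right)}{9} = \frac{8 \left(4 + a\right)}{9} = \frac{32 + 8 a}{9} = \frac{32}{9} + \frac{8 a}{9}$)
$t = -2654$ ($t = 39 \cdot 12 - 3122 = 468 - 3122 = -2654$)
$j{\left(O,U \right)} = \frac{1}{\frac{140}{9} + O + \frac{8 U}{9}}$ ($j{\left(O,U \right)} = \frac{1}{\left(O + 12\right) + \left(\frac{32}{9} + \frac{8 U}{9}\right)} = \frac{1}{\left(12 + O\right) + \left(\frac{32}{9} + \frac{8 U}{9}\right)} = \frac{1}{\frac{140}{9} + O + \frac{8 U}{9}}$)
$\left(j{\left(-34,174 \right)} + t\right) + 293 = \left(\frac{9}{140 + 8 \cdot 174 + 9 \left(-34\right)} - 2654\right) + 293 = \left(\frac{9}{140 + 1392 - 306} - 2654\right) + 293 = \left(\frac{9}{1226} - 2654\right) + 293 = - \frac{3253795}{1226} + 293 = - \frac{2894577}{1226}$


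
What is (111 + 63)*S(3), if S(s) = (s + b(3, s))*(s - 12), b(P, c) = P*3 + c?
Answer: -23490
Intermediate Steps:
b(P, c) = c + 3*P (b(P, c) = 3*P + c = c + 3*P)
S(s) = (-12 + s)*(9 + 2*s) (S(s) = (s + (s + 3*3))*(s - 12) = (s + (s + 9))*(-12 + s) = (s + (9 + s))*(-12 + s) = (9 + 2*s)*(-12 + s) = (-12 + s)*(9 + 2*s))
(111 + 63)*S(3) = (111 + 63)*(-108 - 15*3 + 2*3²) = 174*(-108 - 45 + 2*9) = 174*(-108 - 45 + 18) = 174*(-135) = -23490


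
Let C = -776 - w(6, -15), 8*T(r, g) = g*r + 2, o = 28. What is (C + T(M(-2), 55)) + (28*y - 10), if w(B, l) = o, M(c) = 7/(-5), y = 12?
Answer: -3899/8 ≈ -487.38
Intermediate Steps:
M(c) = -7/5 (M(c) = 7*(-1/5) = -7/5)
w(B, l) = 28
T(r, g) = 1/4 + g*r/8 (T(r, g) = (g*r + 2)/8 = (2 + g*r)/8 = 1/4 + g*r/8)
C = -804 (C = -776 - 1*28 = -776 - 28 = -804)
(C + T(M(-2), 55)) + (28*y - 10) = (-804 + (1/4 + (1/8)*55*(-7/5))) + (28*12 - 10) = (-804 + (1/4 - 77/8)) + (336 - 10) = (-804 - 75/8) + 326 = -6507/8 + 326 = -3899/8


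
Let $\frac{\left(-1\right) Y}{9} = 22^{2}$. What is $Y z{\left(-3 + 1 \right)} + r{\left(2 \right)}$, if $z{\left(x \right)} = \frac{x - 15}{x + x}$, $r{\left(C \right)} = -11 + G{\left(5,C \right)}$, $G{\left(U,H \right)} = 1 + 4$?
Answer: $-18519$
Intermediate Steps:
$G{\left(U,H \right)} = 5$
$r{\left(C \right)} = -6$ ($r{\left(C \right)} = -11 + 5 = -6$)
$z{\left(x \right)} = \frac{-15 + x}{2 x}$
$Y = -4356$ ($Y = - 9 \cdot 22^{2} = \left(-9\right) 484 = -4356$)
$Y z{\left(-3 + 1 \right)} + r{\left(2 \right)} = - 4356 \frac{-15 + \left(-3 + 1\right)}{2 \left(-3 + 1\right)} - 6 = - 4356 \frac{-15 - 2}{2 \left(-2\right)} - 6 = - 4356 \cdot \frac{1}{2} \left(- \frac{1}{2}\right) \left(-17\right) - 6 = \left(-4356\right) \frac{17}{4} - 6 = -18513 - 6 = -18519$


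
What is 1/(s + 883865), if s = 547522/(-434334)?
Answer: 217167/191946036694 ≈ 1.1314e-6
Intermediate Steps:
s = -273761/217167 (s = 547522*(-1/434334) = -273761/217167 ≈ -1.2606)
1/(s + 883865) = 1/(-273761/217167 + 883865) = 1/(191946036694/217167) = 217167/191946036694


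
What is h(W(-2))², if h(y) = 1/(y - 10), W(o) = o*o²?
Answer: 1/324 ≈ 0.0030864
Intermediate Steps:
W(o) = o³
h(y) = 1/(-10 + y)
h(W(-2))² = (1/(-10 + (-2)³))² = (1/(-10 - 8))² = (1/(-18))² = (-1/18)² = 1/324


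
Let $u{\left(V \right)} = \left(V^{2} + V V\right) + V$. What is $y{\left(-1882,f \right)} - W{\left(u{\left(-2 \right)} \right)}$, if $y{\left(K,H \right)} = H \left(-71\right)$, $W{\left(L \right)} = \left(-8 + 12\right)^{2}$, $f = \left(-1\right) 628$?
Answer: $44572$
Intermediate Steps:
$f = -628$
$u{\left(V \right)} = V + 2 V^{2}$ ($u{\left(V \right)} = \left(V^{2} + V^{2}\right) + V = 2 V^{2} + V = V + 2 V^{2}$)
$W{\left(L \right)} = 16$ ($W{\left(L \right)} = 4^{2} = 16$)
$y{\left(K,H \right)} = - 71 H$
$y{\left(-1882,f \right)} - W{\left(u{\left(-2 \right)} \right)} = \left(-71\right) \left(-628\right) - 16 = 44588 - 16 = 44572$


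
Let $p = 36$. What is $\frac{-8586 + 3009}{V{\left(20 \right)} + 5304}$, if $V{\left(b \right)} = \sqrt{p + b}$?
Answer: $- \frac{3697551}{3516545} + \frac{5577 \sqrt{14}}{14066180} \approx -1.05$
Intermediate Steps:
$V{\left(b \right)} = \sqrt{36 + b}$
$\frac{-8586 + 3009}{V{\left(20 \right)} + 5304} = \frac{-8586 + 3009}{\sqrt{36 + 20} + 5304} = - \frac{5577}{\sqrt{56} + 5304} = - \frac{5577}{2 \sqrt{14} + 5304} = - \frac{5577}{5304 + 2 \sqrt{14}}$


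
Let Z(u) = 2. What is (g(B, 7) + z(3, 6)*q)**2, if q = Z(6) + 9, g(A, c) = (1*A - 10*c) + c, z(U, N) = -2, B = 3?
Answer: 6724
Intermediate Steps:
g(A, c) = A - 9*c (g(A, c) = (A - 10*c) + c = A - 9*c)
q = 11 (q = 2 + 9 = 11)
(g(B, 7) + z(3, 6)*q)**2 = ((3 - 9*7) - 2*11)**2 = ((3 - 63) - 22)**2 = (-60 - 22)**2 = (-82)**2 = 6724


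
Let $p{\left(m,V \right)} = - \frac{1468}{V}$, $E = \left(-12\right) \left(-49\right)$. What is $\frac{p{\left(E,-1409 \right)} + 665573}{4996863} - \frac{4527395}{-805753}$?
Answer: $\frac{32631116727571190}{5672968430150151} \approx 5.752$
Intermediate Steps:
$E = 588$
$\frac{p{\left(E,-1409 \right)} + 665573}{4996863} - \frac{4527395}{-805753} = \frac{- \frac{1468}{-1409} + 665573}{4996863} - \frac{4527395}{-805753} = \left(\left(-1468\right) \left(- \frac{1}{1409}\right) + 665573\right) \frac{1}{4996863} - - \frac{4527395}{805753} = \left(\frac{1468}{1409} + 665573\right) \frac{1}{4996863} + \frac{4527395}{805753} = \frac{937793825}{1409} \cdot \frac{1}{4996863} + \frac{4527395}{805753} = \frac{937793825}{7040579967} + \frac{4527395}{805753} = \frac{32631116727571190}{5672968430150151}$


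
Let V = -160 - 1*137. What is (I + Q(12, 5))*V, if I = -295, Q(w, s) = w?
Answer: 84051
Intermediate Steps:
V = -297 (V = -160 - 137 = -297)
(I + Q(12, 5))*V = (-295 + 12)*(-297) = -283*(-297) = 84051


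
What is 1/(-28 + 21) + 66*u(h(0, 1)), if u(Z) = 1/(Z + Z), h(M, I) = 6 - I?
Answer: 226/35 ≈ 6.4571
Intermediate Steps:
u(Z) = 1/(2*Z)
1/(-28 + 21) + 66*u(h(0, 1)) = 1/(-28 + 21) + 66*(1/(2*(6 - 1*1))) = 1/(-7) + 66*(1/(2*(6 - 1))) = -⅐ + 66*((½)/5) = -⅐ + 66*((½)*(⅕)) = -⅐ + 66*(⅒) = -⅐ + 33/5 = 226/35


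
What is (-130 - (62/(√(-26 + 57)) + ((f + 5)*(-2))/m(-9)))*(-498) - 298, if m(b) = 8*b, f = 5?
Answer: 193741/3 + 996*√31 ≈ 70126.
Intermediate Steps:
(-130 - (62/(√(-26 + 57)) + ((f + 5)*(-2))/m(-9)))*(-498) - 298 = (-130 - (62/(√(-26 + 57)) + ((5 + 5)*(-2))/((8*(-9)))))*(-498) - 298 = (-130 - (62/(√31) + (10*(-2))/(-72)))*(-498) - 298 = (-130 - (62*(√31/31) - 20*(-1/72)))*(-498) - 298 = (-130 - (2*√31 + 5/18))*(-498) - 298 = (-130 - (5/18 + 2*√31))*(-498) - 298 = (-130 + (-5/18 - 2*√31))*(-498) - 298 = (-2345/18 - 2*√31)*(-498) - 298 = (194635/3 + 996*√31) - 298 = 193741/3 + 996*√31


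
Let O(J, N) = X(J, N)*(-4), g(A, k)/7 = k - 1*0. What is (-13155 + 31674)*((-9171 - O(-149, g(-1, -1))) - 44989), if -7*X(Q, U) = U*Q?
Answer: -1014026364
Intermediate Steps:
X(Q, U) = -Q*U/7 (X(Q, U) = -U*Q/7 = -Q*U/7)
g(A, k) = 7*k (g(A, k) = 7*(k - 1*0) = 7*(k + 0) = 7*k)
O(J, N) = 4*J*N/7 (O(J, N) = -J*N/7*(-4) = 4*J*N/7)
(-13155 + 31674)*((-9171 - O(-149, g(-1, -1))) - 44989) = (-13155 + 31674)*((-9171 - 4*(-149)*7*(-1)/7) - 44989) = 18519*((-9171 - 4*(-149)*(-7)/7) - 44989) = 18519*((-9171 - 1*596) - 44989) = 18519*((-9171 - 596) - 44989) = 18519*(-9767 - 44989) = 18519*(-54756) = -1014026364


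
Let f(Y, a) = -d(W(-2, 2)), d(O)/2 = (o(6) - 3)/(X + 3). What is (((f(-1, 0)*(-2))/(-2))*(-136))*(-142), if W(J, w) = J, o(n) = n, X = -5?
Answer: 57936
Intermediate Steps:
d(O) = -3 (d(O) = 2*((6 - 3)/(-5 + 3)) = 2*(3/(-2)) = 2*(3*(-½)) = 2*(-3/2) = -3)
f(Y, a) = 3 (f(Y, a) = -1*(-3) = 3)
(((f(-1, 0)*(-2))/(-2))*(-136))*(-142) = (((3*(-2))/(-2))*(-136))*(-142) = (-6*(-½)*(-136))*(-142) = (3*(-136))*(-142) = -408*(-142) = 57936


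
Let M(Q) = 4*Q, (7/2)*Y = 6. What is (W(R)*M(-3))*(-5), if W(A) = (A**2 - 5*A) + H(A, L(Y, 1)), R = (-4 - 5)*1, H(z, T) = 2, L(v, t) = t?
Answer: 7680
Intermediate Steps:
Y = 12/7 (Y = (2/7)*6 = 12/7 ≈ 1.7143)
R = -9 (R = -9*1 = -9)
W(A) = 2 + A**2 - 5*A (W(A) = (A**2 - 5*A) + 2 = 2 + A**2 - 5*A)
(W(R)*M(-3))*(-5) = ((2 + (-9)**2 - 5*(-9))*(4*(-3)))*(-5) = ((2 + 81 + 45)*(-12))*(-5) = (128*(-12))*(-5) = -1536*(-5) = 7680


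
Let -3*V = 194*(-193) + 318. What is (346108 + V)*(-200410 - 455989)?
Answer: -705922991752/3 ≈ -2.3531e+11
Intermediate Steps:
V = 37124/3 (V = -(194*(-193) + 318)/3 = -(-37442 + 318)/3 = -1/3*(-37124) = 37124/3 ≈ 12375.)
(346108 + V)*(-200410 - 455989) = (346108 + 37124/3)*(-200410 - 455989) = (1075448/3)*(-656399) = -705922991752/3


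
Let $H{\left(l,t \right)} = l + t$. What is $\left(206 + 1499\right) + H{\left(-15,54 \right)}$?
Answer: $1744$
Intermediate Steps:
$\left(206 + 1499\right) + H{\left(-15,54 \right)} = \left(206 + 1499\right) + \left(-15 + 54\right) = 1705 + 39 = 1744$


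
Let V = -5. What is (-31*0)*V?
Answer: 0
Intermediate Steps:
(-31*0)*V = -31*0*(-5) = 0*(-5) = 0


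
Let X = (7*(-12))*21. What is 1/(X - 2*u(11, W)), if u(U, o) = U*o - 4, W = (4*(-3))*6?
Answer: -1/172 ≈ -0.0058140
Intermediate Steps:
W = -72 (W = -12*6 = -72)
u(U, o) = -4 + U*o
X = -1764 (X = -84*21 = -1764)
1/(X - 2*u(11, W)) = 1/(-1764 - 2*(-4 + 11*(-72))) = 1/(-1764 - 2*(-4 - 792)) = 1/(-1764 - 2*(-796)) = 1/(-1764 + 1592) = 1/(-172) = -1/172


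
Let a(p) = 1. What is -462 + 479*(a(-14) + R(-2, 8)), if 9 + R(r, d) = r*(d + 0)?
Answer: -11958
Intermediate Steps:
R(r, d) = -9 + d*r (R(r, d) = -9 + r*(d + 0) = -9 + r*d = -9 + d*r)
-462 + 479*(a(-14) + R(-2, 8)) = -462 + 479*(1 + (-9 + 8*(-2))) = -462 + 479*(1 + (-9 - 16)) = -462 + 479*(1 - 25) = -462 + 479*(-24) = -462 - 11496 = -11958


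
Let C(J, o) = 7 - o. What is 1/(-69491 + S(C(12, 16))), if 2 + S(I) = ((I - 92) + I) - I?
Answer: -1/69594 ≈ -1.4369e-5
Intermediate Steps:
S(I) = -94 + I (S(I) = -2 + (((I - 92) + I) - I) = -2 + (((-92 + I) + I) - I) = -2 + ((-92 + 2*I) - I) = -2 + (-92 + I) = -94 + I)
1/(-69491 + S(C(12, 16))) = 1/(-69491 + (-94 + (7 - 1*16))) = 1/(-69491 + (-94 + (7 - 16))) = 1/(-69491 + (-94 - 9)) = 1/(-69491 - 103) = 1/(-69594) = -1/69594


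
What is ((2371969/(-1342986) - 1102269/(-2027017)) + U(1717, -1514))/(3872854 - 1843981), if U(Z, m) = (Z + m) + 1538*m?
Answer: -6338309643763545937/5523110587211597226 ≈ -1.1476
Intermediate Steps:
U(Z, m) = Z + 1539*m
((2371969/(-1342986) - 1102269/(-2027017)) + U(1717, -1514))/(3872854 - 1843981) = ((2371969/(-1342986) - 1102269/(-2027017)) + (1717 + 1539*(-1514)))/(3872854 - 1843981) = ((2371969*(-1/1342986) - 1102269*(-1/2027017)) + (1717 - 2330046))/2028873 = ((-2371969/1342986 + 1102269/2027017) - 2328329)*(1/2028873) = (-3327689651239/2722255452762 - 2328329)*(1/2028873) = -6338309643763545937/2722255452762*1/2028873 = -6338309643763545937/5523110587211597226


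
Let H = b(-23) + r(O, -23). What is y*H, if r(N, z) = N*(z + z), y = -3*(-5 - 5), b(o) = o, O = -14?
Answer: 18630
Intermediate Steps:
y = 30 (y = -3*(-10) = 30)
r(N, z) = 2*N*z (r(N, z) = N*(2*z) = 2*N*z)
H = 621 (H = -23 + 2*(-14)*(-23) = -23 + 644 = 621)
y*H = 30*621 = 18630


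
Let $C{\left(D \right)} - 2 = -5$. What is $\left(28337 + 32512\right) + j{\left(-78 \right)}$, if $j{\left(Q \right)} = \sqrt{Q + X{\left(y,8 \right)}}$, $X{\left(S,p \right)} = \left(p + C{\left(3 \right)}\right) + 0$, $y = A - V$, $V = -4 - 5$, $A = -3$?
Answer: $60849 + i \sqrt{73} \approx 60849.0 + 8.544 i$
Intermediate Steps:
$C{\left(D \right)} = -3$ ($C{\left(D \right)} = 2 - 5 = -3$)
$V = -9$
$y = 6$ ($y = -3 - -9 = -3 + 9 = 6$)
$X{\left(S,p \right)} = -3 + p$ ($X{\left(S,p \right)} = \left(p - 3\right) + 0 = \left(-3 + p\right) + 0 = -3 + p$)
$j{\left(Q \right)} = \sqrt{5 + Q}$ ($j{\left(Q \right)} = \sqrt{Q + \left(-3 + 8\right)} = \sqrt{Q + 5} = \sqrt{5 + Q}$)
$\left(28337 + 32512\right) + j{\left(-78 \right)} = \left(28337 + 32512\right) + \sqrt{5 - 78} = 60849 + \sqrt{-73} = 60849 + i \sqrt{73}$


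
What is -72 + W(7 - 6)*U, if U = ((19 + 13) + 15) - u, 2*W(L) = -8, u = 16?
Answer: -196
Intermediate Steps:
W(L) = -4 (W(L) = (½)*(-8) = -4)
U = 31 (U = ((19 + 13) + 15) - 1*16 = (32 + 15) - 16 = 47 - 16 = 31)
-72 + W(7 - 6)*U = -72 - 4*31 = -72 - 124 = -196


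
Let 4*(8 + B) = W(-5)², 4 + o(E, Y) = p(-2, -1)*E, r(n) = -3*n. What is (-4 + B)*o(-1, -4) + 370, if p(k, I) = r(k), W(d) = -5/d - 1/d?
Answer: 2432/5 ≈ 486.40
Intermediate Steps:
W(d) = -6/d
p(k, I) = -3*k
o(E, Y) = -4 + 6*E (o(E, Y) = -4 + (-3*(-2))*E = -4 + 6*E)
B = -191/25 (B = -8 + (-6/(-5))²/4 = -8 + (-6*(-⅕))²/4 = -8 + (6/5)²/4 = -8 + (¼)*(36/25) = -8 + 9/25 = -191/25 ≈ -7.6400)
(-4 + B)*o(-1, -4) + 370 = (-4 - 191/25)*(-4 + 6*(-1)) + 370 = -291*(-4 - 6)/25 + 370 = -291/25*(-10) + 370 = 582/5 + 370 = 2432/5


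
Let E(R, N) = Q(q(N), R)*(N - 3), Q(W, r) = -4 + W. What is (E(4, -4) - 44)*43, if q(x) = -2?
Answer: -86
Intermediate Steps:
E(R, N) = 18 - 6*N (E(R, N) = (-4 - 2)*(N - 3) = -6*(-3 + N) = 18 - 6*N)
(E(4, -4) - 44)*43 = ((18 - 6*(-4)) - 44)*43 = ((18 + 24) - 44)*43 = (42 - 44)*43 = -2*43 = -86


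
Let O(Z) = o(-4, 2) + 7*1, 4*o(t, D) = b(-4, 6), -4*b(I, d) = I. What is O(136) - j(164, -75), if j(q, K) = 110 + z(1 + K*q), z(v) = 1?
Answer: -415/4 ≈ -103.75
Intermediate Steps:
b(I, d) = -I/4
o(t, D) = 1/4 (o(t, D) = (-1/4*(-4))/4 = (1/4)*1 = 1/4)
O(Z) = 29/4 (O(Z) = 1/4 + 7*1 = 1/4 + 7 = 29/4)
j(q, K) = 111 (j(q, K) = 110 + 1 = 111)
O(136) - j(164, -75) = 29/4 - 1*111 = 29/4 - 111 = -415/4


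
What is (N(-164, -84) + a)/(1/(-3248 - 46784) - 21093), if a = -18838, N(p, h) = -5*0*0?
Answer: 942502816/1055324977 ≈ 0.89309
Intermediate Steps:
N(p, h) = 0 (N(p, h) = 0*0 = 0)
(N(-164, -84) + a)/(1/(-3248 - 46784) - 21093) = (0 - 18838)/(1/(-3248 - 46784) - 21093) = -18838/(1/(-50032) - 21093) = -18838/(-1/50032 - 21093) = -18838/(-1055324977/50032) = -18838*(-50032/1055324977) = 942502816/1055324977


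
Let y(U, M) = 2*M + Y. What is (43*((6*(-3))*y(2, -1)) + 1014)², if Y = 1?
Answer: 3196944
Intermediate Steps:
y(U, M) = 1 + 2*M (y(U, M) = 2*M + 1 = 1 + 2*M)
(43*((6*(-3))*y(2, -1)) + 1014)² = (43*((6*(-3))*(1 + 2*(-1))) + 1014)² = (43*(-18*(1 - 2)) + 1014)² = (43*(-18*(-1)) + 1014)² = (43*18 + 1014)² = (774 + 1014)² = 1788² = 3196944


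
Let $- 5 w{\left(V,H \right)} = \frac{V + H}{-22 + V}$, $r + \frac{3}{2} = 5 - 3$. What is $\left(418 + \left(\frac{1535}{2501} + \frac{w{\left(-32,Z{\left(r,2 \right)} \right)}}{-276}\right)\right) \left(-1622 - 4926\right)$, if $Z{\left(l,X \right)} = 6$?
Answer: $- \frac{63858553616641}{23296815} \approx -2.7411 \cdot 10^{6}$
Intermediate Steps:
$r = \frac{1}{2}$ ($r = - \frac{3}{2} + \left(5 - 3\right) = - \frac{3}{2} + 2 = \frac{1}{2} \approx 0.5$)
$w{\left(V,H \right)} = - \frac{H + V}{5 \left(-22 + V\right)}$ ($w{\left(V,H \right)} = - \frac{\left(V + H\right) \frac{1}{-22 + V}}{5} = - \frac{\left(H + V\right) \frac{1}{-22 + V}}{5} = - \frac{\frac{1}{-22 + V} \left(H + V\right)}{5} = - \frac{H + V}{5 \left(-22 + V\right)}$)
$\left(418 + \left(\frac{1535}{2501} + \frac{w{\left(-32,Z{\left(r,2 \right)} \right)}}{-276}\right)\right) \left(-1622 - 4926\right) = \left(418 + \left(\frac{1535}{2501} + \frac{\frac{1}{5} \frac{1}{-22 - 32} \left(\left(-1\right) 6 - -32\right)}{-276}\right)\right) \left(-1622 - 4926\right) = \left(418 + \left(1535 \cdot \frac{1}{2501} + \frac{-6 + 32}{5 \left(-54\right)} \left(- \frac{1}{276}\right)\right)\right) \left(-6548\right) = \left(418 + \left(\frac{1535}{2501} + \frac{1}{5} \left(- \frac{1}{54}\right) 26 \left(- \frac{1}{276}\right)\right)\right) \left(-6548\right) = \left(418 + \left(\frac{1535}{2501} - - \frac{13}{37260}\right)\right) \left(-6548\right) = \left(418 + \left(\frac{1535}{2501} + \frac{13}{37260}\right)\right) \left(-6548\right) = \left(418 + \frac{57226613}{93187260}\right) \left(-6548\right) = \frac{39009501293}{93187260} \left(-6548\right) = - \frac{63858553616641}{23296815}$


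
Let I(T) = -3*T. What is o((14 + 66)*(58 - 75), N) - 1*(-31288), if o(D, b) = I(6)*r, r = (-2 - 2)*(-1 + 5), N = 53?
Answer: 31576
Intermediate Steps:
r = -16 (r = -4*4 = -16)
o(D, b) = 288 (o(D, b) = -3*6*(-16) = -18*(-16) = 288)
o((14 + 66)*(58 - 75), N) - 1*(-31288) = 288 - 1*(-31288) = 288 + 31288 = 31576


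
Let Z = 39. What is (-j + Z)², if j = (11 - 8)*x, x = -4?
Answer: 2601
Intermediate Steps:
j = -12 (j = (11 - 8)*(-4) = 3*(-4) = -12)
(-j + Z)² = (-1*(-12) + 39)² = (12 + 39)² = 51² = 2601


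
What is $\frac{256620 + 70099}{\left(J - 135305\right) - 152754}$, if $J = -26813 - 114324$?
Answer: $- \frac{326719}{429196} \approx -0.76124$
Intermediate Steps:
$J = -141137$
$\frac{256620 + 70099}{\left(J - 135305\right) - 152754} = \frac{256620 + 70099}{\left(-141137 - 135305\right) - 152754} = \frac{326719}{\left(-141137 - 135305\right) - 152754} = \frac{326719}{-276442 - 152754} = \frac{326719}{-429196} = 326719 \left(- \frac{1}{429196}\right) = - \frac{326719}{429196}$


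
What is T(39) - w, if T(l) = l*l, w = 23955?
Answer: -22434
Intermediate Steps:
T(l) = l**2
T(39) - w = 39**2 - 1*23955 = 1521 - 23955 = -22434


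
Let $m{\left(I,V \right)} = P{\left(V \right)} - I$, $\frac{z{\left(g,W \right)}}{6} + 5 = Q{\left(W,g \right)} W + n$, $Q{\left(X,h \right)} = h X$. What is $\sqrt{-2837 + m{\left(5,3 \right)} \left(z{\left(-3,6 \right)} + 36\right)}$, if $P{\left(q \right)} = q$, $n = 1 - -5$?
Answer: $5 i \sqrt{65} \approx 40.311 i$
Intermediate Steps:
$Q{\left(X,h \right)} = X h$
$n = 6$ ($n = 1 + 5 = 6$)
$z{\left(g,W \right)} = 6 + 6 g W^{2}$ ($z{\left(g,W \right)} = -30 + 6 \left(W g W + 6\right) = -30 + 6 \left(g W^{2} + 6\right) = -30 + 6 \left(6 + g W^{2}\right) = -30 + \left(36 + 6 g W^{2}\right) = 6 + 6 g W^{2}$)
$m{\left(I,V \right)} = V - I$
$\sqrt{-2837 + m{\left(5,3 \right)} \left(z{\left(-3,6 \right)} + 36\right)} = \sqrt{-2837 + \left(3 - 5\right) \left(\left(6 + 6 \left(-3\right) 6^{2}\right) + 36\right)} = \sqrt{-2837 + \left(3 - 5\right) \left(\left(6 + 6 \left(-3\right) 36\right) + 36\right)} = \sqrt{-2837 - 2 \left(\left(6 - 648\right) + 36\right)} = \sqrt{-2837 - 2 \left(-642 + 36\right)} = \sqrt{-2837 - -1212} = \sqrt{-2837 + 1212} = \sqrt{-1625} = 5 i \sqrt{65}$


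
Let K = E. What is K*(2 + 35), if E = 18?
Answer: 666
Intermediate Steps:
K = 18
K*(2 + 35) = 18*(2 + 35) = 18*37 = 666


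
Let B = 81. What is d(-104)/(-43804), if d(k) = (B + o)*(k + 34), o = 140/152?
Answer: 108955/832276 ≈ 0.13091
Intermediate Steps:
o = 35/38 (o = 140*(1/152) = 35/38 ≈ 0.92105)
d(k) = 52921/19 + 3113*k/38 (d(k) = (81 + 35/38)*(k + 34) = 3113*(34 + k)/38 = 52921/19 + 3113*k/38)
d(-104)/(-43804) = (52921/19 + (3113/38)*(-104))/(-43804) = (52921/19 - 161876/19)*(-1/43804) = -108955/19*(-1/43804) = 108955/832276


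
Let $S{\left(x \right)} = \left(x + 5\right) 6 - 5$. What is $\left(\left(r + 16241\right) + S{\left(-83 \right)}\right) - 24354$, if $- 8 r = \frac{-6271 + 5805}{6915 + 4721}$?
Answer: $- \frac{399626551}{46544} \approx -8586.0$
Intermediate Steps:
$S{\left(x \right)} = 25 + 6 x$ ($S{\left(x \right)} = \left(5 + x\right) 6 - 5 = \left(30 + 6 x\right) - 5 = 25 + 6 x$)
$r = \frac{233}{46544}$ ($r = - \frac{\left(-6271 + 5805\right) \frac{1}{6915 + 4721}}{8} = - \frac{\left(-466\right) \frac{1}{11636}}{8} = \left(- \frac{1}{8}\right) \left(- \frac{233}{5818}\right) = \frac{233}{46544} \approx 0.005006$)
$\left(\left(r + 16241\right) + S{\left(-83 \right)}\right) - 24354 = \left(\left(\frac{233}{46544} + 16241\right) + \left(25 + 6 \left(-83\right)\right)\right) - 24354 = \left(\frac{755921337}{46544} + \left(25 - 498\right)\right) - 24354 = \left(\frac{755921337}{46544} - 473\right) - 24354 = \frac{733906025}{46544} - 24354 = - \frac{399626551}{46544}$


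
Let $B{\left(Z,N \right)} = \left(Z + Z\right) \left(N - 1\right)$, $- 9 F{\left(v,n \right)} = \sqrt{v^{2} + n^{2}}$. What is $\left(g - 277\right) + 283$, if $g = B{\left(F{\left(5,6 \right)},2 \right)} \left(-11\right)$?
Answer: $6 + \frac{22 \sqrt{61}}{9} \approx 25.092$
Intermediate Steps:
$F{\left(v,n \right)} = - \frac{\sqrt{n^{2} + v^{2}}}{9}$ ($F{\left(v,n \right)} = - \frac{\sqrt{v^{2} + n^{2}}}{9} = - \frac{\sqrt{n^{2} + v^{2}}}{9}$)
$B{\left(Z,N \right)} = 2 Z \left(-1 + N\right)$
$g = \frac{22 \sqrt{61}}{9}$ ($g = 2 \left(- \frac{\sqrt{6^{2} + 5^{2}}}{9}\right) \left(-1 + 2\right) \left(-11\right) = 2 \left(- \frac{\sqrt{36 + 25}}{9}\right) 1 \left(-11\right) = 2 \left(- \frac{\sqrt{61}}{9}\right) 1 \left(-11\right) = - \frac{2 \sqrt{61}}{9} \left(-11\right) = \frac{22 \sqrt{61}}{9} \approx 19.092$)
$\left(g - 277\right) + 283 = \left(\frac{22 \sqrt{61}}{9} - 277\right) + 283 = \left(-277 + \frac{22 \sqrt{61}}{9}\right) + 283 = 6 + \frac{22 \sqrt{61}}{9}$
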